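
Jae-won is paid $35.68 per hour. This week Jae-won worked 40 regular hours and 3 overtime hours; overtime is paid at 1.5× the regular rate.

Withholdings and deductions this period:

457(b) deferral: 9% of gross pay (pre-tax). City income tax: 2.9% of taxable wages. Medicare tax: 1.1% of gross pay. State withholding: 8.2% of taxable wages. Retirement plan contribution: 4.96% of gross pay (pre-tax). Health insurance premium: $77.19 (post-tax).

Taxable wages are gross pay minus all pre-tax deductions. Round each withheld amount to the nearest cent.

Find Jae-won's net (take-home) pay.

$1,119.81

Regular pay: 40 × $35.68 = $1,427.20
Overtime pay: 3 × $35.68 × 1.5 = $160.56
Gross pay = $1,427.20 + $160.56 = $1,587.76
457(b) deferral: $1,587.76 × 0.09 = $142.90
Retirement plan contribution: $1,587.76 × 0.0496 = $78.75
Pre-tax total = $142.90 + $78.75 = $221.65
Taxable wages = $1,587.76 − $221.65 = $1,366.11
State withholding: $1,366.11 × 0.082 = $112.02
City income tax: $1,366.11 × 0.029 = $39.62
Medicare tax: $1,587.76 × 0.011 = $17.47
Health insurance premium: $77.19
Total deductions = $142.90 + $78.75 + $112.02 + $39.62 + $17.47 + $77.19 = $467.95
Net pay = $1,587.76 − $467.95 = $1,119.81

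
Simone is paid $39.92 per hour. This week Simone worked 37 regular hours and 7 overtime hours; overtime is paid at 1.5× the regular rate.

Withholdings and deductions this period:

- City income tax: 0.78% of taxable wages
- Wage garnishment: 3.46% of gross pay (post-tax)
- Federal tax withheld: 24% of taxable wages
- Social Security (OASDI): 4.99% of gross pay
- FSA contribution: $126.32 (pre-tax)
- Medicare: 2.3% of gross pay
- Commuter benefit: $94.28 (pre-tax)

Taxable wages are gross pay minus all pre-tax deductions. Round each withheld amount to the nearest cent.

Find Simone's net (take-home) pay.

$1,056.55

Regular pay: 37 × $39.92 = $1,477.04
Overtime pay: 7 × $39.92 × 1.5 = $419.16
Gross pay = $1,477.04 + $419.16 = $1,896.20
Commuter benefit: $94.28
FSA contribution: $126.32
Pre-tax total = $94.28 + $126.32 = $220.60
Taxable wages = $1,896.20 − $220.60 = $1,675.60
City income tax: $1,675.60 × 0.0078 = $13.07
Federal tax withheld: $1,675.60 × 0.24 = $402.14
Social Security (OASDI): $1,896.20 × 0.0499 = $94.62
Medicare: $1,896.20 × 0.023 = $43.61
Wage garnishment: $1,896.20 × 0.0346 = $65.61
Total deductions = $94.28 + $126.32 + $13.07 + $402.14 + $94.62 + $43.61 + $65.61 = $839.65
Net pay = $1,896.20 − $839.65 = $1,056.55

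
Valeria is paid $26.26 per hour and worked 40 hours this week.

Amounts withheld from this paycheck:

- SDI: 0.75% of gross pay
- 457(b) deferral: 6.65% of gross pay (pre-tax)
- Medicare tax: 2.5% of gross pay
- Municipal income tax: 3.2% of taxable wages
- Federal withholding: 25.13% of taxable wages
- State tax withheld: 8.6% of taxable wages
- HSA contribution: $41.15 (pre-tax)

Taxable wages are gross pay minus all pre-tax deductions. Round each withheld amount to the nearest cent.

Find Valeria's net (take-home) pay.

$558.34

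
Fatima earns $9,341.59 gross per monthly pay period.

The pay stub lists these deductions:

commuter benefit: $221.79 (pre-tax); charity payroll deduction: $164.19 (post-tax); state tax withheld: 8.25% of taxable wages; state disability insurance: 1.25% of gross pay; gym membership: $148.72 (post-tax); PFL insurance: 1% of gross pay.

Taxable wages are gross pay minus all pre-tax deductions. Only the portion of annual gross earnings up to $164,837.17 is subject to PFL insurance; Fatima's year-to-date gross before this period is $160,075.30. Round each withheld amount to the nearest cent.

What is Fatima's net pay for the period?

Commuter benefit: $221.79
Taxable wages = $9,341.59 − $221.79 = $9,119.80
State tax withheld: $9,119.80 × 0.0825 = $752.38
PFL insurance: only $164,837.17 − $160,075.30 = $4,761.87 of this check is subject → $4,761.87 × 0.01 = $47.62
State disability insurance: $9,341.59 × 0.0125 = $116.77
Gym membership: $148.72
Charity payroll deduction: $164.19
Total deductions = $221.79 + $752.38 + $47.62 + $116.77 + $148.72 + $164.19 = $1,451.47
Net pay = $9,341.59 − $1,451.47 = $7,890.12

$7,890.12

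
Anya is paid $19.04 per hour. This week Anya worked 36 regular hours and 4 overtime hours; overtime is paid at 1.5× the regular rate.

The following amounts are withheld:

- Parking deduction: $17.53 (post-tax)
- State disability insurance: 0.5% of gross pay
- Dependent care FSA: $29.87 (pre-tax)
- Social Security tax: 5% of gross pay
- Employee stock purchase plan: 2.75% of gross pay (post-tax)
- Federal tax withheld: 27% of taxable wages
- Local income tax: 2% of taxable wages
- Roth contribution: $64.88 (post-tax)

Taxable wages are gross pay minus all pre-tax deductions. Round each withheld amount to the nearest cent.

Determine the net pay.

$398.18

Regular pay: 36 × $19.04 = $685.44
Overtime pay: 4 × $19.04 × 1.5 = $114.24
Gross pay = $685.44 + $114.24 = $799.68
Dependent care FSA: $29.87
Taxable wages = $799.68 − $29.87 = $769.81
Local income tax: $769.81 × 0.02 = $15.40
Federal tax withheld: $769.81 × 0.27 = $207.85
State disability insurance: $799.68 × 0.005 = $4.00
Social Security tax: $799.68 × 0.05 = $39.98
Roth contribution: $64.88
Parking deduction: $17.53
Employee stock purchase plan: $799.68 × 0.0275 = $21.99
Total deductions = $29.87 + $15.40 + $207.85 + $4.00 + $39.98 + $64.88 + $17.53 + $21.99 = $401.50
Net pay = $799.68 − $401.50 = $398.18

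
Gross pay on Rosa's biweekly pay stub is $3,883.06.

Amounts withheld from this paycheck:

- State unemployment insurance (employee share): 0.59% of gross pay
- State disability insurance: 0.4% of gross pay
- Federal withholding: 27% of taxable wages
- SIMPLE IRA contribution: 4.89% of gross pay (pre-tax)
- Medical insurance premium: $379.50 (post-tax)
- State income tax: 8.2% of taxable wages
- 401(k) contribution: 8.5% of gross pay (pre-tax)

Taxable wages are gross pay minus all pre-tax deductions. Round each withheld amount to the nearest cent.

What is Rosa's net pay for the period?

$1,761.36

401(k) contribution: $3,883.06 × 0.085 = $330.06
SIMPLE IRA contribution: $3,883.06 × 0.0489 = $189.88
Pre-tax total = $330.06 + $189.88 = $519.94
Taxable wages = $3,883.06 − $519.94 = $3,363.12
Federal withholding: $3,363.12 × 0.27 = $908.04
State income tax: $3,363.12 × 0.082 = $275.78
State unemployment insurance (employee share): $3,883.06 × 0.0059 = $22.91
State disability insurance: $3,883.06 × 0.004 = $15.53
Medical insurance premium: $379.50
Total deductions = $330.06 + $189.88 + $908.04 + $275.78 + $22.91 + $15.53 + $379.50 = $2,121.70
Net pay = $3,883.06 − $2,121.70 = $1,761.36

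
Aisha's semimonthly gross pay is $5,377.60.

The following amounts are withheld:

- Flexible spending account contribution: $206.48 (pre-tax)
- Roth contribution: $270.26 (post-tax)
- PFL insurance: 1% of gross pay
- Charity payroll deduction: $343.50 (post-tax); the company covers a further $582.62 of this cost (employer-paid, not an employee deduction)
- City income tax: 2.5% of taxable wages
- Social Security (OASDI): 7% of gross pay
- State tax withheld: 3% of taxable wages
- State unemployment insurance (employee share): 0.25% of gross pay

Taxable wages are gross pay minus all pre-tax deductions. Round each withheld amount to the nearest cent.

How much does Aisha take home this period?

Flexible spending account contribution: $206.48
Taxable wages = $5,377.60 − $206.48 = $5,171.12
City income tax: $5,171.12 × 0.025 = $129.28
State tax withheld: $5,171.12 × 0.03 = $155.13
Social Security (OASDI): $5,377.60 × 0.07 = $376.43
PFL insurance: $5,377.60 × 0.01 = $53.78
State unemployment insurance (employee share): $5,377.60 × 0.0025 = $13.44
Roth contribution: $270.26
Charity payroll deduction: $343.50
(Employer's $582.62 toward charity payroll deduction is not withheld from the employee.)
Total deductions = $206.48 + $129.28 + $155.13 + $376.43 + $53.78 + $13.44 + $270.26 + $343.50 = $1,548.30
Net pay = $5,377.60 − $1,548.30 = $3,829.30

$3,829.30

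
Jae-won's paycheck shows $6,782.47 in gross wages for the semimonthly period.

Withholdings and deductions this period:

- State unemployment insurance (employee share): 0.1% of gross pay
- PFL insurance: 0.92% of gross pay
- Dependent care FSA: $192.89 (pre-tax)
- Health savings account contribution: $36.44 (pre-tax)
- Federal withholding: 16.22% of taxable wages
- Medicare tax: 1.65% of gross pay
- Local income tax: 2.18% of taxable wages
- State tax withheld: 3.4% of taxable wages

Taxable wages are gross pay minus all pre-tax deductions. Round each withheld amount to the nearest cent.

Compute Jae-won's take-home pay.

$4,943.46

Health savings account contribution: $36.44
Dependent care FSA: $192.89
Pre-tax total = $36.44 + $192.89 = $229.33
Taxable wages = $6,782.47 − $229.33 = $6,553.14
Local income tax: $6,553.14 × 0.0218 = $142.86
State tax withheld: $6,553.14 × 0.034 = $222.81
Federal withholding: $6,553.14 × 0.1622 = $1,062.92
State unemployment insurance (employee share): $6,782.47 × 0.001 = $6.78
PFL insurance: $6,782.47 × 0.0092 = $62.40
Medicare tax: $6,782.47 × 0.0165 = $111.91
Total deductions = $36.44 + $192.89 + $142.86 + $222.81 + $1,062.92 + $6.78 + $62.40 + $111.91 = $1,839.01
Net pay = $6,782.47 − $1,839.01 = $4,943.46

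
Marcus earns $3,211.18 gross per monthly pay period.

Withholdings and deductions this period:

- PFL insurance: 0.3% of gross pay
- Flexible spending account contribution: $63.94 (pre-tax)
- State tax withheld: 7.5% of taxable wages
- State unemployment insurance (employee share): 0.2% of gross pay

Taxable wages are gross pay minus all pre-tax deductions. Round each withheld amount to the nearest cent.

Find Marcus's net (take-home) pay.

Flexible spending account contribution: $63.94
Taxable wages = $3,211.18 − $63.94 = $3,147.24
State tax withheld: $3,147.24 × 0.075 = $236.04
State unemployment insurance (employee share): $3,211.18 × 0.002 = $6.42
PFL insurance: $3,211.18 × 0.003 = $9.63
Total deductions = $63.94 + $236.04 + $6.42 + $9.63 = $316.03
Net pay = $3,211.18 − $316.03 = $2,895.15

$2,895.15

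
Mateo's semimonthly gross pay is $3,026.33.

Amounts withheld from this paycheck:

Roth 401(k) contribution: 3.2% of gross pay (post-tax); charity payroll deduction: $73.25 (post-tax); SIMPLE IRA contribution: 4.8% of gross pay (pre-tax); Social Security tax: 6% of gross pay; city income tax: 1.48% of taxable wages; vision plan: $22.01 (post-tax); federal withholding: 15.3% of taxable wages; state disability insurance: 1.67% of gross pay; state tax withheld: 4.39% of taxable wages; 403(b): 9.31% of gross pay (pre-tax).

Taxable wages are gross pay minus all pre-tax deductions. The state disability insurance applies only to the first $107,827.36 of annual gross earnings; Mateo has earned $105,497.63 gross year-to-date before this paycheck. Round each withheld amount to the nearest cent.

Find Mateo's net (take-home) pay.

$1,636.45

403(b): $3,026.33 × 0.0931 = $281.75
SIMPLE IRA contribution: $3,026.33 × 0.048 = $145.26
Pre-tax total = $281.75 + $145.26 = $427.01
Taxable wages = $3,026.33 − $427.01 = $2,599.32
City income tax: $2,599.32 × 0.0148 = $38.47
Federal withholding: $2,599.32 × 0.153 = $397.70
State tax withheld: $2,599.32 × 0.0439 = $114.11
Social Security tax: $3,026.33 × 0.06 = $181.58
State disability insurance: only $107,827.36 − $105,497.63 = $2,329.73 of this check is subject → $2,329.73 × 0.0167 = $38.91
Charity payroll deduction: $73.25
Roth 401(k) contribution: $3,026.33 × 0.032 = $96.84
Vision plan: $22.01
Total deductions = $281.75 + $145.26 + $38.47 + $397.70 + $114.11 + $181.58 + $38.91 + $73.25 + $96.84 + $22.01 = $1,389.88
Net pay = $3,026.33 − $1,389.88 = $1,636.45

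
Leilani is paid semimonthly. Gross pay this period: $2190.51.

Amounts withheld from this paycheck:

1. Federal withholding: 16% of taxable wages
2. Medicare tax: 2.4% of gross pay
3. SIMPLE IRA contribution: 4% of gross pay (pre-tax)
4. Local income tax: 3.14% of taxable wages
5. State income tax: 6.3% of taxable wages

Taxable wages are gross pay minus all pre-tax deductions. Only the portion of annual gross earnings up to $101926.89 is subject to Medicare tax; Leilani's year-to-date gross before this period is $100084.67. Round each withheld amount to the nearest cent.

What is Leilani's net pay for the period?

SIMPLE IRA contribution: $2190.51 × 0.04 = $87.62
Taxable wages = $2190.51 − $87.62 = $2102.89
Local income tax: $2102.89 × 0.0314 = $66.03
State income tax: $2102.89 × 0.063 = $132.48
Federal withholding: $2102.89 × 0.16 = $336.46
Medicare tax: only $101926.89 − $100084.67 = $1842.22 of this check is subject → $1842.22 × 0.024 = $44.21
Total deductions = $87.62 + $66.03 + $132.48 + $336.46 + $44.21 = $666.80
Net pay = $2190.51 − $666.80 = $1523.71

$1523.71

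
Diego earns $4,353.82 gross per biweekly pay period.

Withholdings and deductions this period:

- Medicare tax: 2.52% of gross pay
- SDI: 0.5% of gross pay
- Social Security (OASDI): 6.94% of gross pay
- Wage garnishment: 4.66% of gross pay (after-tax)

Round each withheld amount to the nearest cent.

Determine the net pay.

$3,717.28

Medicare tax: $4,353.82 × 0.0252 = $109.72
Social Security (OASDI): $4,353.82 × 0.0694 = $302.16
SDI: $4,353.82 × 0.005 = $21.77
Wage garnishment: $4,353.82 × 0.0466 = $202.89
Total deductions = $109.72 + $302.16 + $21.77 + $202.89 = $636.54
Net pay = $4,353.82 − $636.54 = $3,717.28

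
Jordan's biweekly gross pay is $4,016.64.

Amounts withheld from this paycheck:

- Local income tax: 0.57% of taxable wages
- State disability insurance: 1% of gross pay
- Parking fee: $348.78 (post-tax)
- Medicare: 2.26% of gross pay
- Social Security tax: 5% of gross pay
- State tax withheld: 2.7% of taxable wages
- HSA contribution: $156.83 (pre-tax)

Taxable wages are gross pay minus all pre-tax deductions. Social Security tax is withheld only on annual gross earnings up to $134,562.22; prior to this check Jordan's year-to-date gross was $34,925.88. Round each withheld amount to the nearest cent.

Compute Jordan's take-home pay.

HSA contribution: $156.83
Taxable wages = $4,016.64 − $156.83 = $3,859.81
State tax withheld: $3,859.81 × 0.027 = $104.21
Local income tax: $3,859.81 × 0.0057 = $22.00
Social Security tax: cap not yet reached, full $4,016.64 is subject → $4,016.64 × 0.05 = $200.83
Medicare: $4,016.64 × 0.0226 = $90.78
State disability insurance: $4,016.64 × 0.01 = $40.17
Parking fee: $348.78
Total deductions = $156.83 + $104.21 + $22.00 + $200.83 + $90.78 + $40.17 + $348.78 = $963.60
Net pay = $4,016.64 − $963.60 = $3,053.04

$3,053.04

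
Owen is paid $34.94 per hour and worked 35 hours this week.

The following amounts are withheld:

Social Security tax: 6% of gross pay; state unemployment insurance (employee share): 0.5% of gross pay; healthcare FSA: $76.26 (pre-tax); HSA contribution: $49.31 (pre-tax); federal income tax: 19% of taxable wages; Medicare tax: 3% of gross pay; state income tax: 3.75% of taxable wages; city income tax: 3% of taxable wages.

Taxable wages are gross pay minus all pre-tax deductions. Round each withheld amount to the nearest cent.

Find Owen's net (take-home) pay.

$698.60

Gross pay: 35 × $34.94 = $1,222.90
HSA contribution: $49.31
Healthcare FSA: $76.26
Pre-tax total = $49.31 + $76.26 = $125.57
Taxable wages = $1,222.90 − $125.57 = $1,097.33
City income tax: $1,097.33 × 0.03 = $32.92
State income tax: $1,097.33 × 0.0375 = $41.15
Federal income tax: $1,097.33 × 0.19 = $208.49
Social Security tax: $1,222.90 × 0.06 = $73.37
State unemployment insurance (employee share): $1,222.90 × 0.005 = $6.11
Medicare tax: $1,222.90 × 0.03 = $36.69
Total deductions = $49.31 + $76.26 + $32.92 + $41.15 + $208.49 + $73.37 + $6.11 + $36.69 = $524.30
Net pay = $1,222.90 − $524.30 = $698.60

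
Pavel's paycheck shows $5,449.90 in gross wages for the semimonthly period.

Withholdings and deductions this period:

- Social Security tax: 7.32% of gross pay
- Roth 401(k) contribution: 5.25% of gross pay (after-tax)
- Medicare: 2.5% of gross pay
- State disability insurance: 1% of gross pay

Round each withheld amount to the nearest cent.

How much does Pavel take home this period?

$4,574.10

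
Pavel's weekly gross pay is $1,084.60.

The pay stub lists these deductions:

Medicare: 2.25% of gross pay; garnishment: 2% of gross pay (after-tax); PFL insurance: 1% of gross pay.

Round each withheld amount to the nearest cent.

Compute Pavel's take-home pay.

$1,027.66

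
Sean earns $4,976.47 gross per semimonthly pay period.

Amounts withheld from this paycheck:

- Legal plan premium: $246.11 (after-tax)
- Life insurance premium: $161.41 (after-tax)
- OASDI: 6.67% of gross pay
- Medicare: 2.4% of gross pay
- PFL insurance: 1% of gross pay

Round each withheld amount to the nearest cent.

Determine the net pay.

$4,067.82

PFL insurance: $4,976.47 × 0.01 = $49.76
Medicare: $4,976.47 × 0.024 = $119.44
OASDI: $4,976.47 × 0.0667 = $331.93
Life insurance premium: $161.41
Legal plan premium: $246.11
Total deductions = $49.76 + $119.44 + $331.93 + $161.41 + $246.11 = $908.65
Net pay = $4,976.47 − $908.65 = $4,067.82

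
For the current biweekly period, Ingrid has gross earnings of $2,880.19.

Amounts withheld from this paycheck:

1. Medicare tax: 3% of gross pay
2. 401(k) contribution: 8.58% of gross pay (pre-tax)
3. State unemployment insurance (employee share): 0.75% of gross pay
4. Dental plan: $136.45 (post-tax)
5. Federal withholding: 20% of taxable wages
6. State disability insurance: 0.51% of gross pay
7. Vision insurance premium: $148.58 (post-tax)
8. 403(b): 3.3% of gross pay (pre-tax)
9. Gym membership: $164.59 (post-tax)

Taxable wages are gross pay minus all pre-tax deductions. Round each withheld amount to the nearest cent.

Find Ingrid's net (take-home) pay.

401(k) contribution: $2,880.19 × 0.0858 = $247.12
403(b): $2,880.19 × 0.033 = $95.05
Pre-tax total = $247.12 + $95.05 = $342.17
Taxable wages = $2,880.19 − $342.17 = $2,538.02
Federal withholding: $2,538.02 × 0.2 = $507.60
State disability insurance: $2,880.19 × 0.0051 = $14.69
Medicare tax: $2,880.19 × 0.03 = $86.41
State unemployment insurance (employee share): $2,880.19 × 0.0075 = $21.60
Vision insurance premium: $148.58
Dental plan: $136.45
Gym membership: $164.59
Total deductions = $247.12 + $95.05 + $507.60 + $14.69 + $86.41 + $21.60 + $148.58 + $136.45 + $164.59 = $1,422.09
Net pay = $2,880.19 − $1,422.09 = $1,458.10

$1,458.10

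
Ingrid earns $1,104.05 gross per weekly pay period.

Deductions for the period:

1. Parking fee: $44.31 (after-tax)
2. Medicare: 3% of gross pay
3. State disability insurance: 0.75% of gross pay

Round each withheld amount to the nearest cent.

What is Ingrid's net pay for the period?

$1,018.34

State disability insurance: $1,104.05 × 0.0075 = $8.28
Medicare: $1,104.05 × 0.03 = $33.12
Parking fee: $44.31
Total deductions = $8.28 + $33.12 + $44.31 = $85.71
Net pay = $1,104.05 − $85.71 = $1,018.34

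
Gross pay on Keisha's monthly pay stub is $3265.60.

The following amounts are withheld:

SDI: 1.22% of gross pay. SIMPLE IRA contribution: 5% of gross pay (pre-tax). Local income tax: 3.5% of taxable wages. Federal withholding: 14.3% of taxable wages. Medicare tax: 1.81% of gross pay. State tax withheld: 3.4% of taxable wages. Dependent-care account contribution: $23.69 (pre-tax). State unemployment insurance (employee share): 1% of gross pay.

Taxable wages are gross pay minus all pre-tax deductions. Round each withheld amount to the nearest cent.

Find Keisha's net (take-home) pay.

SIMPLE IRA contribution: $3265.60 × 0.05 = $163.28
Dependent-care account contribution: $23.69
Pre-tax total = $163.28 + $23.69 = $186.97
Taxable wages = $3265.60 − $186.97 = $3078.63
Local income tax: $3078.63 × 0.035 = $107.75
State tax withheld: $3078.63 × 0.034 = $104.67
Federal withholding: $3078.63 × 0.143 = $440.24
State unemployment insurance (employee share): $3265.60 × 0.01 = $32.66
Medicare tax: $3265.60 × 0.0181 = $59.11
SDI: $3265.60 × 0.0122 = $39.84
Total deductions = $163.28 + $23.69 + $107.75 + $104.67 + $440.24 + $32.66 + $59.11 + $39.84 = $971.24
Net pay = $3265.60 − $971.24 = $2294.36

$2294.36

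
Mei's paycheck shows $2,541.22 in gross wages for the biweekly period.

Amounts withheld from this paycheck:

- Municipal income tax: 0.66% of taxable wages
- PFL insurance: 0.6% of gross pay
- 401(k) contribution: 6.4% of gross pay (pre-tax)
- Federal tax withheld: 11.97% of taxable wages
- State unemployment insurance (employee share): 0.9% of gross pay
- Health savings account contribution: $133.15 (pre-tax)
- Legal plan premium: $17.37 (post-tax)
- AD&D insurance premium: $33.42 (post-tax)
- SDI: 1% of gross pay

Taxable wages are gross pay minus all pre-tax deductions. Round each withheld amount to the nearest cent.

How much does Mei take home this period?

Health savings account contribution: $133.15
401(k) contribution: $2,541.22 × 0.064 = $162.64
Pre-tax total = $133.15 + $162.64 = $295.79
Taxable wages = $2,541.22 − $295.79 = $2,245.43
Federal tax withheld: $2,245.43 × 0.1197 = $268.78
Municipal income tax: $2,245.43 × 0.0066 = $14.82
State unemployment insurance (employee share): $2,541.22 × 0.009 = $22.87
SDI: $2,541.22 × 0.01 = $25.41
PFL insurance: $2,541.22 × 0.006 = $15.25
AD&D insurance premium: $33.42
Legal plan premium: $17.37
Total deductions = $133.15 + $162.64 + $268.78 + $14.82 + $22.87 + $25.41 + $15.25 + $33.42 + $17.37 = $693.71
Net pay = $2,541.22 − $693.71 = $1,847.51

$1,847.51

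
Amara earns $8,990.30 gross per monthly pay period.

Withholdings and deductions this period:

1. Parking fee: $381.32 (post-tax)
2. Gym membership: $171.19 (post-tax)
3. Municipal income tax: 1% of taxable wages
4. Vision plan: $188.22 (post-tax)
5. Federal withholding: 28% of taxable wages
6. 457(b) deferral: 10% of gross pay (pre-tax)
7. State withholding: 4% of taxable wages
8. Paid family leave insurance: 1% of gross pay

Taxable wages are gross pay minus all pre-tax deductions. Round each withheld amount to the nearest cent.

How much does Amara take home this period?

$4,590.52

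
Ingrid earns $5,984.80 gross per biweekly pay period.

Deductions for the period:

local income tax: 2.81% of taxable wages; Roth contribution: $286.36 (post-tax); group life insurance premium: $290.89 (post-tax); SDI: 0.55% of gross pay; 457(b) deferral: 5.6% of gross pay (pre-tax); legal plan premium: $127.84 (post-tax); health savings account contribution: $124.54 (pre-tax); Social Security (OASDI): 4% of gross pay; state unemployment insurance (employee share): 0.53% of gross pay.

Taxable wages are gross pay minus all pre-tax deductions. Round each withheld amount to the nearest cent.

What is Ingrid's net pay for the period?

Health savings account contribution: $124.54
457(b) deferral: $5,984.80 × 0.056 = $335.15
Pre-tax total = $124.54 + $335.15 = $459.69
Taxable wages = $5,984.80 − $459.69 = $5,525.11
Local income tax: $5,525.11 × 0.0281 = $155.26
SDI: $5,984.80 × 0.0055 = $32.92
Social Security (OASDI): $5,984.80 × 0.04 = $239.39
State unemployment insurance (employee share): $5,984.80 × 0.0053 = $31.72
Group life insurance premium: $290.89
Roth contribution: $286.36
Legal plan premium: $127.84
Total deductions = $124.54 + $335.15 + $155.26 + $32.92 + $239.39 + $31.72 + $290.89 + $286.36 + $127.84 = $1,624.07
Net pay = $5,984.80 − $1,624.07 = $4,360.73

$4,360.73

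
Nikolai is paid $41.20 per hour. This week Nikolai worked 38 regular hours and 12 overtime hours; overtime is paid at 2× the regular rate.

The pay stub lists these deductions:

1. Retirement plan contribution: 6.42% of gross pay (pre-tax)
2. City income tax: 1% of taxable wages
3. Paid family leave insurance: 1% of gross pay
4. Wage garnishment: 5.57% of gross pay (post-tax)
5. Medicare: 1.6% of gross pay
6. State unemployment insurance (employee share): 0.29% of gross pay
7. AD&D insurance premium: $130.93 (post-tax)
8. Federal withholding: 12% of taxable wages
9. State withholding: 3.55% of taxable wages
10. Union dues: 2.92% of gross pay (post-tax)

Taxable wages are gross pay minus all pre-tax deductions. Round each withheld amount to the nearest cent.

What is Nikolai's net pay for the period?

$1,573.18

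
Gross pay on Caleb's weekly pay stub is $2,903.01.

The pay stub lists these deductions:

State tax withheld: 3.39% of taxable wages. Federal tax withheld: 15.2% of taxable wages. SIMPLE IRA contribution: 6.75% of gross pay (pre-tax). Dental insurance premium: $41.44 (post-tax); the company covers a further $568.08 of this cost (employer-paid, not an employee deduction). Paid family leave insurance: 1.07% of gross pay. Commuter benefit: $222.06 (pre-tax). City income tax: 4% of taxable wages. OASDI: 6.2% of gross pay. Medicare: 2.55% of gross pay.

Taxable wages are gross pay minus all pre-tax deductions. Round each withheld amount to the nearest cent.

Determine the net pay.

Commuter benefit: $222.06
SIMPLE IRA contribution: $2,903.01 × 0.0675 = $195.95
Pre-tax total = $222.06 + $195.95 = $418.01
Taxable wages = $2,903.01 − $418.01 = $2,485.00
City income tax: $2,485.00 × 0.04 = $99.40
State tax withheld: $2,485.00 × 0.0339 = $84.24
Federal tax withheld: $2,485.00 × 0.152 = $377.72
Paid family leave insurance: $2,903.01 × 0.0107 = $31.06
OASDI: $2,903.01 × 0.062 = $179.99
Medicare: $2,903.01 × 0.0255 = $74.03
Dental insurance premium: $41.44
(Employer's $568.08 toward dental insurance premium is not withheld from the employee.)
Total deductions = $222.06 + $195.95 + $99.40 + $84.24 + $377.72 + $31.06 + $179.99 + $74.03 + $41.44 = $1,305.89
Net pay = $2,903.01 − $1,305.89 = $1,597.12

$1,597.12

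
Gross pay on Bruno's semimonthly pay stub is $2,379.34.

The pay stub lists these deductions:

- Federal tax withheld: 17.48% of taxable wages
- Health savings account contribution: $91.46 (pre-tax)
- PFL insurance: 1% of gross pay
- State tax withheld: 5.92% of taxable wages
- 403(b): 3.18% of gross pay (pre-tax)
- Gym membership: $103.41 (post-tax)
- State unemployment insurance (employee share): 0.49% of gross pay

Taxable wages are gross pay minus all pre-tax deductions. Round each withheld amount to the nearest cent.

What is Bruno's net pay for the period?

$1,555.70

403(b): $2,379.34 × 0.0318 = $75.66
Health savings account contribution: $91.46
Pre-tax total = $75.66 + $91.46 = $167.12
Taxable wages = $2,379.34 − $167.12 = $2,212.22
Federal tax withheld: $2,212.22 × 0.1748 = $386.70
State tax withheld: $2,212.22 × 0.0592 = $130.96
PFL insurance: $2,379.34 × 0.01 = $23.79
State unemployment insurance (employee share): $2,379.34 × 0.0049 = $11.66
Gym membership: $103.41
Total deductions = $75.66 + $91.46 + $386.70 + $130.96 + $23.79 + $11.66 + $103.41 = $823.64
Net pay = $2,379.34 − $823.64 = $1,555.70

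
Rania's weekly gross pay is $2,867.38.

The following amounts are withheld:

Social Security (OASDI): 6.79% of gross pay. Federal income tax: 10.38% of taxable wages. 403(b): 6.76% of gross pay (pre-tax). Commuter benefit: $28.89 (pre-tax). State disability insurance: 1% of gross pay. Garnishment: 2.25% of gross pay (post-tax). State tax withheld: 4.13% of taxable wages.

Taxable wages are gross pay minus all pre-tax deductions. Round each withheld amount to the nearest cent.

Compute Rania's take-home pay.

Commuter benefit: $28.89
403(b): $2,867.38 × 0.0676 = $193.83
Pre-tax total = $28.89 + $193.83 = $222.72
Taxable wages = $2,867.38 − $222.72 = $2,644.66
State tax withheld: $2,644.66 × 0.0413 = $109.22
Federal income tax: $2,644.66 × 0.1038 = $274.52
Social Security (OASDI): $2,867.38 × 0.0679 = $194.70
State disability insurance: $2,867.38 × 0.01 = $28.67
Garnishment: $2,867.38 × 0.0225 = $64.52
Total deductions = $28.89 + $193.83 + $109.22 + $274.52 + $194.70 + $28.67 + $64.52 = $894.35
Net pay = $2,867.38 − $894.35 = $1,973.03

$1,973.03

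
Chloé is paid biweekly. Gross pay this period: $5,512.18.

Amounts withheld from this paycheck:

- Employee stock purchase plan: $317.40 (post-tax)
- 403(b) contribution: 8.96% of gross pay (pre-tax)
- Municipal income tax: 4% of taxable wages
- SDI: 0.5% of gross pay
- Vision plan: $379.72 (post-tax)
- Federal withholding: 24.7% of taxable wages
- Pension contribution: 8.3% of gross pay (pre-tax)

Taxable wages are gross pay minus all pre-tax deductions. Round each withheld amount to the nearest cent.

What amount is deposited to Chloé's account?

$2,527.16

403(b) contribution: $5,512.18 × 0.0896 = $493.89
Pension contribution: $5,512.18 × 0.083 = $457.51
Pre-tax total = $493.89 + $457.51 = $951.40
Taxable wages = $5,512.18 − $951.40 = $4,560.78
Federal withholding: $4,560.78 × 0.247 = $1,126.51
Municipal income tax: $4,560.78 × 0.04 = $182.43
SDI: $5,512.18 × 0.005 = $27.56
Vision plan: $379.72
Employee stock purchase plan: $317.40
Total deductions = $493.89 + $457.51 + $1,126.51 + $182.43 + $27.56 + $379.72 + $317.40 = $2,985.02
Net pay = $5,512.18 − $2,985.02 = $2,527.16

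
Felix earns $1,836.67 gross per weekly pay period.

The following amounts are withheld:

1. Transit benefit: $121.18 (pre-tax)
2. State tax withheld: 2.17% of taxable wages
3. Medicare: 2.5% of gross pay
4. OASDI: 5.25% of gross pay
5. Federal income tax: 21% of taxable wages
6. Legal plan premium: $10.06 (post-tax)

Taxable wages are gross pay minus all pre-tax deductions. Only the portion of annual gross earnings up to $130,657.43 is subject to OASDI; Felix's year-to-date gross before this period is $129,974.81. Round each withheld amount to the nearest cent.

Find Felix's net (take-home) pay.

$1,226.19

Transit benefit: $121.18
Taxable wages = $1,836.67 − $121.18 = $1,715.49
Federal income tax: $1,715.49 × 0.21 = $360.25
State tax withheld: $1,715.49 × 0.0217 = $37.23
OASDI: only $130,657.43 − $129,974.81 = $682.62 of this check is subject → $682.62 × 0.0525 = $35.84
Medicare: $1,836.67 × 0.025 = $45.92
Legal plan premium: $10.06
Total deductions = $121.18 + $360.25 + $37.23 + $35.84 + $45.92 + $10.06 = $610.48
Net pay = $1,836.67 − $610.48 = $1,226.19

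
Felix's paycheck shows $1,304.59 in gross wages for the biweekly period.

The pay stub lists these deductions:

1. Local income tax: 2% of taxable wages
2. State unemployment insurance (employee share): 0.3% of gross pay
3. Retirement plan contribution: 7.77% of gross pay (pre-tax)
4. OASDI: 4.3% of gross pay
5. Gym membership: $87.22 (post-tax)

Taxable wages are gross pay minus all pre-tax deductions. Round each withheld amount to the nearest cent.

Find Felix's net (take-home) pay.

Retirement plan contribution: $1,304.59 × 0.0777 = $101.37
Taxable wages = $1,304.59 − $101.37 = $1,203.22
Local income tax: $1,203.22 × 0.02 = $24.06
State unemployment insurance (employee share): $1,304.59 × 0.003 = $3.91
OASDI: $1,304.59 × 0.043 = $56.10
Gym membership: $87.22
Total deductions = $101.37 + $24.06 + $3.91 + $56.10 + $87.22 = $272.66
Net pay = $1,304.59 − $272.66 = $1,031.93

$1,031.93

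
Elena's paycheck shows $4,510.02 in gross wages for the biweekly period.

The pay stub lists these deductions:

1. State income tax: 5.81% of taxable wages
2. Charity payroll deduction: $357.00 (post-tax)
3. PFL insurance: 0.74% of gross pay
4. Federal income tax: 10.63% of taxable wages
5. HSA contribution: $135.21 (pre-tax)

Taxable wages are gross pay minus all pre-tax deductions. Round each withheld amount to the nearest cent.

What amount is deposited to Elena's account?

HSA contribution: $135.21
Taxable wages = $4,510.02 − $135.21 = $4,374.81
Federal income tax: $4,374.81 × 0.1063 = $465.04
State income tax: $4,374.81 × 0.0581 = $254.18
PFL insurance: $4,510.02 × 0.0074 = $33.37
Charity payroll deduction: $357.00
Total deductions = $135.21 + $465.04 + $254.18 + $33.37 + $357.00 = $1,244.80
Net pay = $4,510.02 − $1,244.80 = $3,265.22

$3,265.22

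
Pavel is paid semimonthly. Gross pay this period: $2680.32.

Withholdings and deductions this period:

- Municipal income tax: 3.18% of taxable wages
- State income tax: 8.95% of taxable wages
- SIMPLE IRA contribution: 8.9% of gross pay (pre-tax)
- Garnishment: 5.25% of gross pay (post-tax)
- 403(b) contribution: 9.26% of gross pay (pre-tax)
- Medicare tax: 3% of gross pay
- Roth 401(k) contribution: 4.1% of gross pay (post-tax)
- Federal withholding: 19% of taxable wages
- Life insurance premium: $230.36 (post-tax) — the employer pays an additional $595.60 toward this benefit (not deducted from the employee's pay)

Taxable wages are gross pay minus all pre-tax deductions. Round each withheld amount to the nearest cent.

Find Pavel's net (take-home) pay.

403(b) contribution: $2680.32 × 0.0926 = $248.20
SIMPLE IRA contribution: $2680.32 × 0.089 = $238.55
Pre-tax total = $248.20 + $238.55 = $486.75
Taxable wages = $2680.32 − $486.75 = $2193.57
Federal withholding: $2193.57 × 0.19 = $416.78
Municipal income tax: $2193.57 × 0.0318 = $69.76
State income tax: $2193.57 × 0.0895 = $196.32
Medicare tax: $2680.32 × 0.03 = $80.41
Garnishment: $2680.32 × 0.0525 = $140.72
Roth 401(k) contribution: $2680.32 × 0.041 = $109.89
Life insurance premium: $230.36
(Employer's $595.60 toward life insurance premium is not withheld from the employee.)
Total deductions = $248.20 + $238.55 + $416.78 + $69.76 + $196.32 + $80.41 + $140.72 + $109.89 + $230.36 = $1730.99
Net pay = $2680.32 − $1730.99 = $949.33

$949.33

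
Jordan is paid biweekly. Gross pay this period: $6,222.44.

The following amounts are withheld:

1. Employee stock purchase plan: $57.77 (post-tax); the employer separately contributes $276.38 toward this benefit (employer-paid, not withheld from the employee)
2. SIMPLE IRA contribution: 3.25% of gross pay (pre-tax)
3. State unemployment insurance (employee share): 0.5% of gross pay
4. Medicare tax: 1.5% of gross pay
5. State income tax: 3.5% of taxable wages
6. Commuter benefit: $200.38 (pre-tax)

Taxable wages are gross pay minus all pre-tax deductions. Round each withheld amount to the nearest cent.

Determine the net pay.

SIMPLE IRA contribution: $6,222.44 × 0.0325 = $202.23
Commuter benefit: $200.38
Pre-tax total = $202.23 + $200.38 = $402.61
Taxable wages = $6,222.44 − $402.61 = $5,819.83
State income tax: $5,819.83 × 0.035 = $203.69
State unemployment insurance (employee share): $6,222.44 × 0.005 = $31.11
Medicare tax: $6,222.44 × 0.015 = $93.34
Employee stock purchase plan: $57.77
(Employer's $276.38 toward employee stock purchase plan is not withheld from the employee.)
Total deductions = $202.23 + $200.38 + $203.69 + $31.11 + $93.34 + $57.77 = $788.52
Net pay = $6,222.44 − $788.52 = $5,433.92

$5,433.92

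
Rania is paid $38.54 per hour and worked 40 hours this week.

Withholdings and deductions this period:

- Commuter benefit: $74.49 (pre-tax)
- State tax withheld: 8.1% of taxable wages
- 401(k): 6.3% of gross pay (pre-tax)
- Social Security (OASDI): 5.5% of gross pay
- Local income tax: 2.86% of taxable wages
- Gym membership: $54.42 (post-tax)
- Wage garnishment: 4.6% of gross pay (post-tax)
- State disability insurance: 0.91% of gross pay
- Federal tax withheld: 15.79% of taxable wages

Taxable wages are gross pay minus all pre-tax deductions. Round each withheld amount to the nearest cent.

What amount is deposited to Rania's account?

$779.37

Gross pay: 40 × $38.54 = $1,541.60
Commuter benefit: $74.49
401(k): $1,541.60 × 0.063 = $97.12
Pre-tax total = $74.49 + $97.12 = $171.61
Taxable wages = $1,541.60 − $171.61 = $1,369.99
Federal tax withheld: $1,369.99 × 0.1579 = $216.32
State tax withheld: $1,369.99 × 0.081 = $110.97
Local income tax: $1,369.99 × 0.0286 = $39.18
State disability insurance: $1,541.60 × 0.0091 = $14.03
Social Security (OASDI): $1,541.60 × 0.055 = $84.79
Wage garnishment: $1,541.60 × 0.046 = $70.91
Gym membership: $54.42
Total deductions = $74.49 + $97.12 + $216.32 + $110.97 + $39.18 + $14.03 + $84.79 + $70.91 + $54.42 = $762.23
Net pay = $1,541.60 − $762.23 = $779.37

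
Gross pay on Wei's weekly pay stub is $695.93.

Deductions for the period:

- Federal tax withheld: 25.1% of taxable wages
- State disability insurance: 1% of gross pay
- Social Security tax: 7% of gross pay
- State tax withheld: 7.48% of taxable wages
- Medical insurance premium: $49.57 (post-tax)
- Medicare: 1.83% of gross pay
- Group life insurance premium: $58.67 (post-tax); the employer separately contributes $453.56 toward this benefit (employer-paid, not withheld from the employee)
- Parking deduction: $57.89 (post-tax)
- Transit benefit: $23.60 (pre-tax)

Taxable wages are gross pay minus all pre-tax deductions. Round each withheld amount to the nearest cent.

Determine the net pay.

$218.74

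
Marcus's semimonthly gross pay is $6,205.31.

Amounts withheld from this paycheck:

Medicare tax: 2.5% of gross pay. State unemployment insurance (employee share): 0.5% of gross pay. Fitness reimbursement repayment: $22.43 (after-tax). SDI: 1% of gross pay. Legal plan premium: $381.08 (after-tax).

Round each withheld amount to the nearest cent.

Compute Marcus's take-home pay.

$5,553.59

SDI: $6,205.31 × 0.01 = $62.05
State unemployment insurance (employee share): $6,205.31 × 0.005 = $31.03
Medicare tax: $6,205.31 × 0.025 = $155.13
Legal plan premium: $381.08
Fitness reimbursement repayment: $22.43
Total deductions = $62.05 + $31.03 + $155.13 + $381.08 + $22.43 = $651.72
Net pay = $6,205.31 − $651.72 = $5,553.59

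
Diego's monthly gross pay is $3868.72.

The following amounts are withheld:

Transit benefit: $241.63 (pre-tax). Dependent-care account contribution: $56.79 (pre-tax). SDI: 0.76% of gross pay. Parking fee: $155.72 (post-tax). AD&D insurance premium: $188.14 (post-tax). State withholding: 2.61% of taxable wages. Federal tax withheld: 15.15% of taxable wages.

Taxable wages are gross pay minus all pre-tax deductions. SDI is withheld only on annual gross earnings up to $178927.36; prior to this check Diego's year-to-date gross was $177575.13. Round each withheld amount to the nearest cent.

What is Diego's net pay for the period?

$2582.08

Dependent-care account contribution: $56.79
Transit benefit: $241.63
Pre-tax total = $56.79 + $241.63 = $298.42
Taxable wages = $3868.72 − $298.42 = $3570.30
State withholding: $3570.30 × 0.0261 = $93.18
Federal tax withheld: $3570.30 × 0.1515 = $540.90
SDI: only $178927.36 − $177575.13 = $1352.23 of this check is subject → $1352.23 × 0.0076 = $10.28
Parking fee: $155.72
AD&D insurance premium: $188.14
Total deductions = $56.79 + $241.63 + $93.18 + $540.90 + $10.28 + $155.72 + $188.14 = $1286.64
Net pay = $3868.72 − $1286.64 = $2582.08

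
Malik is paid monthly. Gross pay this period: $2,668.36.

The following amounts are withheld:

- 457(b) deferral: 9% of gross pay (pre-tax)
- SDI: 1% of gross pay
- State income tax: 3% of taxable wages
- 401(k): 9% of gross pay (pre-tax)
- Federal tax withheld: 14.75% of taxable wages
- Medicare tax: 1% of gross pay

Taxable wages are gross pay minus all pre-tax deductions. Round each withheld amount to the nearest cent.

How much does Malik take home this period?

$1,746.32

401(k): $2,668.36 × 0.09 = $240.15
457(b) deferral: $2,668.36 × 0.09 = $240.15
Pre-tax total = $240.15 + $240.15 = $480.30
Taxable wages = $2,668.36 − $480.30 = $2,188.06
State income tax: $2,188.06 × 0.03 = $65.64
Federal tax withheld: $2,188.06 × 0.1475 = $322.74
SDI: $2,668.36 × 0.01 = $26.68
Medicare tax: $2,668.36 × 0.01 = $26.68
Total deductions = $240.15 + $240.15 + $65.64 + $322.74 + $26.68 + $26.68 = $922.04
Net pay = $2,668.36 − $922.04 = $1,746.32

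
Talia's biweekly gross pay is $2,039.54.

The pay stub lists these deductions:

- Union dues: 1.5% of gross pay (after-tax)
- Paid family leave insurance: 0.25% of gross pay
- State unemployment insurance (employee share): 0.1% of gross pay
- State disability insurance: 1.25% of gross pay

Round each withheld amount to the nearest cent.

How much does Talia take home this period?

State disability insurance: $2,039.54 × 0.0125 = $25.49
State unemployment insurance (employee share): $2,039.54 × 0.001 = $2.04
Paid family leave insurance: $2,039.54 × 0.0025 = $5.10
Union dues: $2,039.54 × 0.015 = $30.59
Total deductions = $25.49 + $2.04 + $5.10 + $30.59 = $63.22
Net pay = $2,039.54 − $63.22 = $1,976.32

$1,976.32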